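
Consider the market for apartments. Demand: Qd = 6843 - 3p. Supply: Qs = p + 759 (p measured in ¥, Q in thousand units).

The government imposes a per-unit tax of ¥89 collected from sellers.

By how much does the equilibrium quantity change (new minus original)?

Initially, 6843 - 3p = p + 759, so 6084 = 4p and p = 1521, Q = 2280.
Since sellers keep the price net of the tax, the effective supply curve becomes Qs = p + 670.
Setting them equal: 6843 - 3p = p + 670 → 6173 = 4p, so p = 1543.25 and Q = 2213.25.
ΔQ = 2213.25 − 2280 = -66.75.

-66.75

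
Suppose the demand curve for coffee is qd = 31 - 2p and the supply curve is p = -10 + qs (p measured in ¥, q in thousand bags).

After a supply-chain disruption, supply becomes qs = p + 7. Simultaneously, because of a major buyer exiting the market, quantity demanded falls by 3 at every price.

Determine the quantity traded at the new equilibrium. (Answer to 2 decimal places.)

Solve the original market: 31 - 2p = p + 10, hence p = 7 and q = 17.
The shock moves the curves to qd = 28 - 2p and qs = p + 7.
New equilibrium: 28 - 2p = p + 7 ⇒ 21 = 3p ⇒ p = 7, q = 14.

14.00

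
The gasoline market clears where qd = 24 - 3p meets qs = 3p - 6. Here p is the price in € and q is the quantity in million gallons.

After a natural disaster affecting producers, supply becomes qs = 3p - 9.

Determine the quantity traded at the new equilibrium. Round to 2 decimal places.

7.50

Original equilibrium: 24 - 3p = 3p - 6 gives 30 = 6p, so p = 5 and q = 9.
After the shift, demand is qd = 24 - 3p and supply is qs = 3p - 9.
New equilibrium: 24 - 3p = 3p - 9 ⇒ 33 = 6p ⇒ p = 5.5, q = 7.5.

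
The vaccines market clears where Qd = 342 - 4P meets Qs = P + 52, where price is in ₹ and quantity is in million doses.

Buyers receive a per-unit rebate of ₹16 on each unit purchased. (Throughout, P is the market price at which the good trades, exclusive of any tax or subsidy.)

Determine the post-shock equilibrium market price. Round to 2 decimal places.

Solve the original market: 342 - 4P = P + 52, hence P = 58 and Q = 110.
Since buyers' out-of-pocket price is the market price minus the rebate, the effective demand curve becomes Qd = 406 - 4P.
Setting them equal: 406 - 4P = P + 52 → 354 = 5P, so P = 70.8 and Q = 122.8.

70.80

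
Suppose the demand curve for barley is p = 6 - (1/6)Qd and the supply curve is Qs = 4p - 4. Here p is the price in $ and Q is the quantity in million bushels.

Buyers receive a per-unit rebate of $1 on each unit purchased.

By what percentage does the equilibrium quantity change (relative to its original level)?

Solve the original market: 36 - 6p = 4p - 4, hence p = 4 and Q = 12.
Since buyers' out-of-pocket price is the market price minus the rebate, the effective demand curve becomes Qd = 42 - 6p.
New equilibrium: 42 - 6p = 4p - 4 ⇒ 46 = 10p ⇒ p = 4.6, Q = 14.4.
%ΔQ = (14.4 − 12) / 12 × 100 = +20%.

+20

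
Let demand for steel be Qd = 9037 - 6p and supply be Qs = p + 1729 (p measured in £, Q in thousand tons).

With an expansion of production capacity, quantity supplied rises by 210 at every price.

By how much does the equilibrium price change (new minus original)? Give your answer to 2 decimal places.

-30.00

Before the shock: 9037 - 6p = p + 1729 ⇒ 7308 = 7p ⇒ p = 1044, Q = 2773.
After the shift, demand is Qd = 9037 - 6p and supply is Qs = p + 1939.
Equate the new curves: 9037 - 6p = p + 1939, giving 7098 = 7p, p = 1014, Q = 2953.
Δp = 1014 − 1044 = -30.00.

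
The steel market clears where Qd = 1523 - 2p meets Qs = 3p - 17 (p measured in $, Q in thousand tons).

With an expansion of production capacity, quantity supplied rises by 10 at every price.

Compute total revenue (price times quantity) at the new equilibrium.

Original equilibrium: 1523 - 2p = 3p - 17 gives 1540 = 5p, so p = 308 and Q = 907.
With the change applied: demand Qd = 1523 - 2p, supply Qs = 3p - 7.
Equate the new curves: 1523 - 2p = 3p - 7, giving 1530 = 5p, p = 306, Q = 911.
New expenditure = 306 × 911 = 278766.

278766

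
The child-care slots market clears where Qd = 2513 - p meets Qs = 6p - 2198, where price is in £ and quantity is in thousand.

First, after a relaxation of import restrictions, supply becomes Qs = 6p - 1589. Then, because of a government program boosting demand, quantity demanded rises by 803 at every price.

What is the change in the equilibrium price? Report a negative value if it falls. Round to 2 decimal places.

+27.71

Before the shock: 2513 - p = 6p - 2198 ⇒ 4711 = 7p ⇒ p = 673, Q = 1840.
The shock moves the curves to Qd = 3316 - p and Qs = 6p - 1589.
Clearing the new market: 3316 - p = 6p - 1589, so p = 4905/7 ≈ 700.7143 and Q = 18307/7 ≈ 2615.2857.
Δp = 700.7143 − 673 = +27.71.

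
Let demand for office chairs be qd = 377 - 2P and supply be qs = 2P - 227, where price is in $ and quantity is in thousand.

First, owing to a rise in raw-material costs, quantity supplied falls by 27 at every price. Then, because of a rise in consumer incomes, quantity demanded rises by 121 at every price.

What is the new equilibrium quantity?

122

Original equilibrium: 377 - 2P = 2P - 227 gives 604 = 4P, so P = 151 and q = 75.
The new curves are qd = 498 - 2P (demand) and qs = 2P - 254 (supply).
Clearing the new market: 498 - 2P = 2P - 254, so P = 188 and q = 122.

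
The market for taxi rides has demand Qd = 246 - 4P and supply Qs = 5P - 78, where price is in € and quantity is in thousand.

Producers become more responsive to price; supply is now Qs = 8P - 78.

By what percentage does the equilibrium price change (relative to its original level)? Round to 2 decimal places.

-25.00

Initially, 246 - 4P = 5P - 78, so 324 = 9P and P = 36, Q = 102.
The shock moves the curves to Qd = 246 - 4P and Qs = 8P - 78.
New equilibrium: 246 - 4P = 8P - 78 ⇒ 324 = 12P ⇒ P = 27, Q = 138.
%ΔP = (27 − 36) / 36 × 100 = -25.00%.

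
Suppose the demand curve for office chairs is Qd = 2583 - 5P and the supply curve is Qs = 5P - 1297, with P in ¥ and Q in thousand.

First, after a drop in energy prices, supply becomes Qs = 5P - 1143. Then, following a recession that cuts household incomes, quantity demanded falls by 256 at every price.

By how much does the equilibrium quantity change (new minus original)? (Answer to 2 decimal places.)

Before the shock: 2583 - 5P = 5P - 1297 ⇒ 3880 = 10P ⇒ P = 388, Q = 643.
The new curves are Qd = 2327 - 5P (demand) and Qs = 5P - 1143 (supply).
Clearing the new market: 2327 - 5P = 5P - 1143, so P = 347 and Q = 592.
ΔQ = 592 − 643 = -51.00.

-51.00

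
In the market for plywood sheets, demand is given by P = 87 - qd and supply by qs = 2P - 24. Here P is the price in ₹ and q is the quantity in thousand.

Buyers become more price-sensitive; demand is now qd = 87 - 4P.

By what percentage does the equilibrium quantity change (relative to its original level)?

-74

Solve the original market: 87 - P = 2P - 24, hence P = 37 and q = 50.
With the change applied: demand qd = 87 - 4P, supply qs = 2P - 24.
Setting them equal: 87 - 4P = 2P - 24 → 111 = 6P, so P = 18.5 and q = 13.
%Δq = (13 − 50) / 50 × 100 = -74%.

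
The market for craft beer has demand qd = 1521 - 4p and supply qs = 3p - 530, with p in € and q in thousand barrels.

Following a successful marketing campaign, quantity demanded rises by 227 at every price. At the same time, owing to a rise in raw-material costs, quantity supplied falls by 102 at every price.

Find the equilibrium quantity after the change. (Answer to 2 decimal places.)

Before the shock: 1521 - 4p = 3p - 530 ⇒ 2051 = 7p ⇒ p = 293, q = 349.
The shock moves the curves to qd = 1748 - 4p and qs = 3p - 632.
New equilibrium: 1748 - 4p = 3p - 632 ⇒ 2380 = 7p ⇒ p = 340, q = 388.

388.00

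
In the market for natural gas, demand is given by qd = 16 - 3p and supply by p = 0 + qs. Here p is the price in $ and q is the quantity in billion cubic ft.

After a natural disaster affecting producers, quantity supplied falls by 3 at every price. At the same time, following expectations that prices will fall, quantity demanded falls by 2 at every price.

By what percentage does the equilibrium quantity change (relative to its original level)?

Before the shock: 16 - 3p = p ⇒ 16 = 4p ⇒ p = 4, q = 4.
With the change applied: demand qd = 14 - 3p, supply qs = p - 3.
New equilibrium: 14 - 3p = p - 3 ⇒ 17 = 4p ⇒ p = 4.25, q = 1.25.
%Δq = (1.25 − 4) / 4 × 100 = -68.75%.

-68.75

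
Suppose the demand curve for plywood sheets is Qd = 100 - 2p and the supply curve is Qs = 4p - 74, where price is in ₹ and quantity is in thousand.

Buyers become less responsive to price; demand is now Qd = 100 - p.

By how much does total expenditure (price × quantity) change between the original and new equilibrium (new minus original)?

+1050.96

Initially, 100 - 2p = 4p - 74, so 174 = 6p and p = 29, Q = 42.
The shock moves the curves to Qd = 100 - p and Qs = 4p - 74.
Setting them equal: 100 - p = 4p - 74 → 174 = 5p, so p = 34.8 and Q = 65.2.
Expenditure moves from 29×42 = 1218 to 34.8×65.2 = 2268.96; change = +1050.96.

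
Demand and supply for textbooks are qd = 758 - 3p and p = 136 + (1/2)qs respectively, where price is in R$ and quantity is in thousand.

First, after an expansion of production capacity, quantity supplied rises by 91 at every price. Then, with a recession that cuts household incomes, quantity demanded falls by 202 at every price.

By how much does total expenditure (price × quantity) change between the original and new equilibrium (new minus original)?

-12065.88

Solve the original market: 758 - 3p = 2p - 272, hence p = 206 and q = 140.
After the shift, demand is qd = 556 - 3p and supply is qs = 2p - 181.
Equate the new curves: 556 - 3p = 2p - 181, giving 737 = 5p, p = 147.4, q = 113.8.
Expenditure moves from 206×140 = 28840 to 147.4×113.8 = 16774.12; change = -12065.88.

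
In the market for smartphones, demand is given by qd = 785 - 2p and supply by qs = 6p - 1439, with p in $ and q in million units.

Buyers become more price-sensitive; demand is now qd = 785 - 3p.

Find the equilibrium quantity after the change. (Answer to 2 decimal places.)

43.67

Before the shock: 785 - 2p = 6p - 1439 ⇒ 2224 = 8p ⇒ p = 278, q = 229.
The new curves are qd = 785 - 3p (demand) and qs = 6p - 1439 (supply).
Equate the new curves: 785 - 3p = 6p - 1439, giving 2224 = 9p, p = 2224/9 ≈ 247.1111, q = 131/3 ≈ 43.6667.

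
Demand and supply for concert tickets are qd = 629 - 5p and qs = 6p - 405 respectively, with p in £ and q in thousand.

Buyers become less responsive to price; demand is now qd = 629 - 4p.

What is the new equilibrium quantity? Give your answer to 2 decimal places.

215.40

Solve the original market: 629 - 5p = 6p - 405, hence p = 94 and q = 159.
With the change applied: demand qd = 629 - 4p, supply qs = 6p - 405.
Clearing the new market: 629 - 4p = 6p - 405, so p = 103.4 and q = 215.4.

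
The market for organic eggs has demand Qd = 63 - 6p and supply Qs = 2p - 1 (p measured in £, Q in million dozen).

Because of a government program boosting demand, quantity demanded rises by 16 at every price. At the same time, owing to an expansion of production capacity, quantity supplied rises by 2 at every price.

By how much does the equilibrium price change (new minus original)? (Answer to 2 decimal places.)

+1.75

Solve the original market: 63 - 6p = 2p - 1, hence p = 8 and Q = 15.
The new curves are Qd = 79 - 6p (demand) and Qs = 2p + 1 (supply).
Equate the new curves: 79 - 6p = 2p + 1, giving 78 = 8p, p = 9.75, Q = 20.5.
Δp = 9.75 − 8 = +1.75.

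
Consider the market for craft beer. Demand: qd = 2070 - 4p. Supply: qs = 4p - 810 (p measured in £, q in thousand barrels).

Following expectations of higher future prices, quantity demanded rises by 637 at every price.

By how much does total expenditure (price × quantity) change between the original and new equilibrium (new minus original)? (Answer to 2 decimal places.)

Before the shock: 2070 - 4p = 4p - 810 ⇒ 2880 = 8p ⇒ p = 360, q = 630.
After the shift, demand is qd = 2707 - 4p and supply is qs = 4p - 810.
Setting them equal: 2707 - 4p = 4p - 810 → 3517 = 8p, so p = 439.625 and q = 948.5.
Expenditure moves from 360×630 = 226800 to 439.625×948.5 = 416984.3125; change = +190184.31.

+190184.31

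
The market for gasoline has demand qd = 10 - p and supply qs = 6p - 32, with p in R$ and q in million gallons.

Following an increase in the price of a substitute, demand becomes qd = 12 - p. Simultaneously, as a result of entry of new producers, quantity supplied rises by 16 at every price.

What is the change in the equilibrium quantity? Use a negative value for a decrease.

+4

Solve the original market: 10 - p = 6p - 32, hence p = 6 and q = 4.
After the shift, demand is qd = 12 - p and supply is qs = 6p - 16.
New equilibrium: 12 - p = 6p - 16 ⇒ 28 = 7p ⇒ p = 4, q = 8.
Δq = 8 − 4 = +4.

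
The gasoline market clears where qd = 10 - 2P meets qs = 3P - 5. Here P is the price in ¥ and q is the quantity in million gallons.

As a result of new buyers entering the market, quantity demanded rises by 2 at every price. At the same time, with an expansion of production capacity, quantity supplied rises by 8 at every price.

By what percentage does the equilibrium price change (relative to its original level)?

Initially, 10 - 2P = 3P - 5, so 15 = 5P and P = 3, q = 4.
With the change applied: demand qd = 12 - 2P, supply qs = 3P + 3.
New equilibrium: 12 - 2P = 3P + 3 ⇒ 9 = 5P ⇒ P = 1.8, q = 8.4.
%ΔP = (1.8 − 3) / 3 × 100 = -40%.

-40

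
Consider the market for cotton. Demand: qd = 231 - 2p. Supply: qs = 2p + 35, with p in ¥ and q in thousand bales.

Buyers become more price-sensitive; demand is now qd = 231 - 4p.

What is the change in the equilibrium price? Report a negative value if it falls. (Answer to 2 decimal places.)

-16.33

Before the shock: 231 - 2p = 2p + 35 ⇒ 196 = 4p ⇒ p = 49, q = 133.
The new curves are qd = 231 - 4p (demand) and qs = 2p + 35 (supply).
Setting them equal: 231 - 4p = 2p + 35 → 196 = 6p, so p = 98/3 ≈ 32.6667 and q = 301/3 ≈ 100.3333.
Δp = 32.6667 − 49 = -16.33.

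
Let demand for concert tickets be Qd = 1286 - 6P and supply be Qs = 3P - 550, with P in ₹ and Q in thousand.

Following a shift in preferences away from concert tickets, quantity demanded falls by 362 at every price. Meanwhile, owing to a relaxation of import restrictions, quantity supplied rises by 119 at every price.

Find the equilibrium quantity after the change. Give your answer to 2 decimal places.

Solve the original market: 1286 - 6P = 3P - 550, hence P = 204 and Q = 62.
With the change applied: demand Qd = 924 - 6P, supply Qs = 3P - 431.
Setting them equal: 924 - 6P = 3P - 431 → 1355 = 9P, so P = 1355/9 ≈ 150.5556 and Q = 62/3 ≈ 20.6667.

20.67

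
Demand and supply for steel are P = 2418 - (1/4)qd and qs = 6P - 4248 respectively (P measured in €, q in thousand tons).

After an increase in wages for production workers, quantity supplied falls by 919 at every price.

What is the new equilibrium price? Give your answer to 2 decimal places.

1483.90

Original equilibrium: 9672 - 4P = 6P - 4248 gives 13920 = 10P, so P = 1392 and q = 4104.
With the change applied: demand qd = 9672 - 4P, supply qs = 6P - 5167.
Equate the new curves: 9672 - 4P = 6P - 5167, giving 14839 = 10P, P = 1483.9, q = 3736.4.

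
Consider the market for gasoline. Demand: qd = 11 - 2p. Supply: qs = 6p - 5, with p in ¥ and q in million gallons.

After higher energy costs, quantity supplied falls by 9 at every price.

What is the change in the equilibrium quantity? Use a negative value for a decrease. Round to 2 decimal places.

Solve the original market: 11 - 2p = 6p - 5, hence p = 2 and q = 7.
The new curves are qd = 11 - 2p (demand) and qs = 6p - 14 (supply).
Clearing the new market: 11 - 2p = 6p - 14, so p = 3.125 and q = 4.75.
Δq = 4.75 − 7 = -2.25.

-2.25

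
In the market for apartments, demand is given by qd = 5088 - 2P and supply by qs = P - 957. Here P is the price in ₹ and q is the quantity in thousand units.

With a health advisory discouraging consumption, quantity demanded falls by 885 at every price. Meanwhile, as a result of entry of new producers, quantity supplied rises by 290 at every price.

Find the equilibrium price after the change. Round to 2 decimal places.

1623.33

Original equilibrium: 5088 - 2P = P - 957 gives 6045 = 3P, so P = 2015 and q = 1058.
The new curves are qd = 4203 - 2P (demand) and qs = P - 667 (supply).
New equilibrium: 4203 - 2P = P - 667 ⇒ 4870 = 3P ⇒ P = 4870/3 ≈ 1623.3333, q = 2869/3 ≈ 956.3333.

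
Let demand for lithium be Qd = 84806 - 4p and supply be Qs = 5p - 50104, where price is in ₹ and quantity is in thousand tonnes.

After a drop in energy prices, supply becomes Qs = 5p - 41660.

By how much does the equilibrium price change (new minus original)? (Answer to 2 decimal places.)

-938.22

Initially, 84806 - 4p = 5p - 50104, so 134910 = 9p and p = 14990, Q = 24846.
After the shift, demand is Qd = 84806 - 4p and supply is Qs = 5p - 41660.
Equate the new curves: 84806 - 4p = 5p - 41660, giving 126466 = 9p, p = 126466/9 ≈ 14051.7778, Q = 257390/9 ≈ 28598.8889.
Δp = 14051.7778 − 14990 = -938.22.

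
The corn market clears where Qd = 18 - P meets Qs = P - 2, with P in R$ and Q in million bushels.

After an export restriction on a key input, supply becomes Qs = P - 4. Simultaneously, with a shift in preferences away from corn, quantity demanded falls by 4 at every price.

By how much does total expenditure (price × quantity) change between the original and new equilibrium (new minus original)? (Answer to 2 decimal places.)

-35.00

Original equilibrium: 18 - P = P - 2 gives 20 = 2P, so P = 10 and Q = 8.
After the shift, demand is Qd = 14 - P and supply is Qs = P - 4.
New equilibrium: 14 - P = P - 4 ⇒ 18 = 2P ⇒ P = 9, Q = 5.
Expenditure moves from 10×8 = 80 to 9×5 = 45; change = -35.00.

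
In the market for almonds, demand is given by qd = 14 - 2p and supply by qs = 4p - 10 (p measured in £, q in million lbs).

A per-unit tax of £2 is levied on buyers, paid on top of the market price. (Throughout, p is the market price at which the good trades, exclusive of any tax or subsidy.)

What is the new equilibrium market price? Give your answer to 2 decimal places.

Before the shock: 14 - 2p = 4p - 10 ⇒ 24 = 6p ⇒ p = 4, q = 6.
Since buyers pay the price plus the tax, the effective demand curve becomes qd = 10 - 2p.
New equilibrium: 10 - 2p = 4p - 10 ⇒ 20 = 6p ⇒ p = 10/3 ≈ 3.3333, q = 10/3 ≈ 3.3333.

3.33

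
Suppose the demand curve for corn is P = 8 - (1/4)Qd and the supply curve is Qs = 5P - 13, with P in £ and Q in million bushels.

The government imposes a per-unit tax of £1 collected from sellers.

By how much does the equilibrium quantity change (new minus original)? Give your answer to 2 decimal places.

Original equilibrium: 32 - 4P = 5P - 13 gives 45 = 9P, so P = 5 and Q = 12.
Since sellers keep the price net of the tax, the effective supply curve becomes Qs = 5P - 18.
Clearing the new market: 32 - 4P = 5P - 18, so P = 50/9 ≈ 5.5556 and Q = 88/9 ≈ 9.7778.
ΔQ = 9.7778 − 12 = -2.22.

-2.22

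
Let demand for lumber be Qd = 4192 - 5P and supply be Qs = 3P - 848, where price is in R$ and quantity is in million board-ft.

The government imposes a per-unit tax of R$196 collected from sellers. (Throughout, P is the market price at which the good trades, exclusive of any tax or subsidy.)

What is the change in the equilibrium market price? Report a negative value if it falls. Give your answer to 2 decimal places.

Solve the original market: 4192 - 5P = 3P - 848, hence P = 630 and Q = 1042.
Since sellers keep the price net of the tax, the effective supply curve becomes Qs = 3P - 1436.
Clearing the new market: 4192 - 5P = 3P - 1436, so P = 703.5 and Q = 674.5.
ΔP = 703.5 − 630 = +73.50.

+73.50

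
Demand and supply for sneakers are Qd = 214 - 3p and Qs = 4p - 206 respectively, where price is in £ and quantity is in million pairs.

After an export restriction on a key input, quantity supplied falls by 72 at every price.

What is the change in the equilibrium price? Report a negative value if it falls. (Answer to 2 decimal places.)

+10.29

Solve the original market: 214 - 3p = 4p - 206, hence p = 60 and Q = 34.
After the shift, demand is Qd = 214 - 3p and supply is Qs = 4p - 278.
New equilibrium: 214 - 3p = 4p - 278 ⇒ 492 = 7p ⇒ p = 492/7 ≈ 70.2857, Q = 22/7 ≈ 3.1429.
Δp = 70.2857 − 60 = +10.29.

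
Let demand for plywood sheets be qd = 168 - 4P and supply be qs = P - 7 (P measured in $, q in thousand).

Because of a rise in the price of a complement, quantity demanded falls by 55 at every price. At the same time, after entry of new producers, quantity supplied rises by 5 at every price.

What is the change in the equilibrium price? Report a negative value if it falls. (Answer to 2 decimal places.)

Initially, 168 - 4P = P - 7, so 175 = 5P and P = 35, q = 28.
The new curves are qd = 113 - 4P (demand) and qs = P - 2 (supply).
Setting them equal: 113 - 4P = P - 2 → 115 = 5P, so P = 23 and q = 21.
ΔP = 23 − 35 = -12.00.

-12.00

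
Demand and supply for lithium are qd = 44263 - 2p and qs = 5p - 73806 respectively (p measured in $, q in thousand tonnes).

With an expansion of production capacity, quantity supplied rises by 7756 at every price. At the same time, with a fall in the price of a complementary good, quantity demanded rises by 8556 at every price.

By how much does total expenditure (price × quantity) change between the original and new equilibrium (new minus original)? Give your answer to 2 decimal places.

+142613758.12

Solve the original market: 44263 - 2p = 5p - 73806, hence p = 16867 and q = 10529.
The shock moves the curves to qd = 52819 - 2p and qs = 5p - 66050.
Equate the new curves: 52819 - 2p = 5p - 66050, giving 118869 = 7p, p = 118869/7 ≈ 16981.2857, q = 131995/7 ≈ 18856.4286.
Expenditure moves from 16867×10529 = 177592643 to 16981.2857×18856.4286 = 320206401.1224; change = +142613758.12.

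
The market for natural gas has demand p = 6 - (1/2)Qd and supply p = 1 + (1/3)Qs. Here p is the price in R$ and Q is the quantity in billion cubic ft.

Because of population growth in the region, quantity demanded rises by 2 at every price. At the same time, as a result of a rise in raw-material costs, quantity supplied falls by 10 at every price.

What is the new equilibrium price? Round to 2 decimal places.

5.40

Original equilibrium: 12 - 2p = 3p - 3 gives 15 = 5p, so p = 3 and Q = 6.
The new curves are Qd = 14 - 2p (demand) and Qs = 3p - 13 (supply).
Equate the new curves: 14 - 2p = 3p - 13, giving 27 = 5p, p = 5.4, Q = 3.2.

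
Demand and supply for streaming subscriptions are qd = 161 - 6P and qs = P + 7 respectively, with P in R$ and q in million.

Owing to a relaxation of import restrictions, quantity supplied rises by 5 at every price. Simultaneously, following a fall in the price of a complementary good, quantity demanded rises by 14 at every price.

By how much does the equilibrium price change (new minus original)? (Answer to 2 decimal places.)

+1.29

Original equilibrium: 161 - 6P = P + 7 gives 154 = 7P, so P = 22 and q = 29.
With the change applied: demand qd = 175 - 6P, supply qs = P + 12.
Equate the new curves: 175 - 6P = P + 12, giving 163 = 7P, P = 163/7 ≈ 23.2857, q = 247/7 ≈ 35.2857.
ΔP = 23.2857 − 22 = +1.29.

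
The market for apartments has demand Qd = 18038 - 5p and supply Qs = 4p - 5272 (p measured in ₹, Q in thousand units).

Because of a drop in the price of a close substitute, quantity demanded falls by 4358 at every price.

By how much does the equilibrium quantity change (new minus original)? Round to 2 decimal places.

Solve the original market: 18038 - 5p = 4p - 5272, hence p = 2590 and Q = 5088.
The new curves are Qd = 13680 - 5p (demand) and Qs = 4p - 5272 (supply).
Clearing the new market: 13680 - 5p = 4p - 5272, so p = 18952/9 ≈ 2105.7778 and Q = 28360/9 ≈ 3151.1111.
ΔQ = 3151.1111 − 5088 = -1936.89.

-1936.89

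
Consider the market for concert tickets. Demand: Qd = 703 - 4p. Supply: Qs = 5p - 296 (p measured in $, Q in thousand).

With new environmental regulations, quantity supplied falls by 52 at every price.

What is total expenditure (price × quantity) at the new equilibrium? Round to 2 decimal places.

Initially, 703 - 4p = 5p - 296, so 999 = 9p and p = 111, Q = 259.
The shock moves the curves to Qd = 703 - 4p and Qs = 5p - 348.
Equate the new curves: 703 - 4p = 5p - 348, giving 1051 = 9p, p = 1051/9 ≈ 116.7778, Q = 2123/9 ≈ 235.8889.
New expenditure = 116.7778 × 235.8889 = 27546.58.

27546.58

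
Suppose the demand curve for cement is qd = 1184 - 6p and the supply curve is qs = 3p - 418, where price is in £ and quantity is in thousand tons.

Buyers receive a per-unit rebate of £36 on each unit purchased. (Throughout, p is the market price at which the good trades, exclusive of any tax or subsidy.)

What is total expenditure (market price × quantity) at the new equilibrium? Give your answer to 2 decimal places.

Original equilibrium: 1184 - 6p = 3p - 418 gives 1602 = 9p, so p = 178 and q = 116.
Since buyers' out-of-pocket price is the market price minus the rebate, the effective demand curve becomes qd = 1400 - 6p.
New equilibrium: 1400 - 6p = 3p - 418 ⇒ 1818 = 9p ⇒ p = 202, q = 188.
New expenditure = 202 × 188 = 37976.00.

37976.00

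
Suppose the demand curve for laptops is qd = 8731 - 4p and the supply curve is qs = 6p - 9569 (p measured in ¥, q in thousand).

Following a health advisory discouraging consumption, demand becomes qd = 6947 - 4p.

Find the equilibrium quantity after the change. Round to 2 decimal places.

Solve the original market: 8731 - 4p = 6p - 9569, hence p = 1830 and q = 1411.
The new curves are qd = 6947 - 4p (demand) and qs = 6p - 9569 (supply).
Setting them equal: 6947 - 4p = 6p - 9569 → 16516 = 10p, so p = 1651.6 and q = 340.6.

340.60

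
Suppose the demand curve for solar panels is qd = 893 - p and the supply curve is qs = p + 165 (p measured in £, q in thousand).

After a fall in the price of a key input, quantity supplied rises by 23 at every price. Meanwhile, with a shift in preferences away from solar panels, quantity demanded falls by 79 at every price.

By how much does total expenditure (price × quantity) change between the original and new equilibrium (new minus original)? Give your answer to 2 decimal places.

Original equilibrium: 893 - p = p + 165 gives 728 = 2p, so p = 364 and q = 529.
The shock moves the curves to qd = 814 - p and qs = p + 188.
Clearing the new market: 814 - p = p + 188, so p = 313 and q = 501.
Expenditure moves from 364×529 = 192556 to 313×501 = 156813; change = -35743.00.

-35743.00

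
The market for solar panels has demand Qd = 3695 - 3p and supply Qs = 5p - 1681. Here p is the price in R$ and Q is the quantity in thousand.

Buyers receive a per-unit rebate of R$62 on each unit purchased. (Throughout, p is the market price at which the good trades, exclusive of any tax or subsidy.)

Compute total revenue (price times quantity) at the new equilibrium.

1248147.5625

Initially, 3695 - 3p = 5p - 1681, so 5376 = 8p and p = 672, Q = 1679.
Since buyers' out-of-pocket price is the market price minus the rebate, the effective demand curve becomes Qd = 3881 - 3p.
Clearing the new market: 3881 - 3p = 5p - 1681, so p = 695.25 and Q = 1795.25.
New expenditure = 695.25 × 1795.25 = 1248147.5625.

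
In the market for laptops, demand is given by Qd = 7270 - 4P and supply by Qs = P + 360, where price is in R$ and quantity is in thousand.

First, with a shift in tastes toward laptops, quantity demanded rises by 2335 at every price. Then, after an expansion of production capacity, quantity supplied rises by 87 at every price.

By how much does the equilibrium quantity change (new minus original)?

Original equilibrium: 7270 - 4P = P + 360 gives 6910 = 5P, so P = 1382 and Q = 1742.
The new curves are Qd = 9605 - 4P (demand) and Qs = P + 447 (supply).
Clearing the new market: 9605 - 4P = P + 447, so P = 1831.6 and Q = 2278.6.
ΔQ = 2278.6 − 1742 = +536.6.

+536.6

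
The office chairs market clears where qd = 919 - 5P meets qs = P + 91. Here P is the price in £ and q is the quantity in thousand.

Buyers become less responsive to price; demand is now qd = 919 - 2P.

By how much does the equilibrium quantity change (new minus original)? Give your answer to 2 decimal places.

+138.00

Before the shock: 919 - 5P = P + 91 ⇒ 828 = 6P ⇒ P = 138, q = 229.
The new curves are qd = 919 - 2P (demand) and qs = P + 91 (supply).
Equate the new curves: 919 - 2P = P + 91, giving 828 = 3P, P = 276, q = 367.
Δq = 367 − 229 = +138.00.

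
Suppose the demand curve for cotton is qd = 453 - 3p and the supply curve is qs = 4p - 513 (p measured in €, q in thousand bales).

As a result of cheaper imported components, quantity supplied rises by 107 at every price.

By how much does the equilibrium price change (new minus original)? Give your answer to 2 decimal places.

-15.29

Solve the original market: 453 - 3p = 4p - 513, hence p = 138 and q = 39.
With the change applied: demand qd = 453 - 3p, supply qs = 4p - 406.
Equate the new curves: 453 - 3p = 4p - 406, giving 859 = 7p, p = 859/7 ≈ 122.7143, q = 594/7 ≈ 84.8571.
Δp = 122.7143 − 138 = -15.29.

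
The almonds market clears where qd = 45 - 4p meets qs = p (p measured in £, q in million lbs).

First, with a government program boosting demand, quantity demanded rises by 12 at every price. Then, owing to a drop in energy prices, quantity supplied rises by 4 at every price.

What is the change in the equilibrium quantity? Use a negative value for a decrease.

+5.6

Initially, 45 - 4p = p, so 45 = 5p and p = 9, q = 9.
With the change applied: demand qd = 57 - 4p, supply qs = p + 4.
New equilibrium: 57 - 4p = p + 4 ⇒ 53 = 5p ⇒ p = 10.6, q = 14.6.
Δq = 14.6 − 9 = +5.6.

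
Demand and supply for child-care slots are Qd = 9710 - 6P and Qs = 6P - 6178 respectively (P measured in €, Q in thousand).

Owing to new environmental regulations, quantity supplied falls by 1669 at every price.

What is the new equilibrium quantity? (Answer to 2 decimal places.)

931.50

Original equilibrium: 9710 - 6P = 6P - 6178 gives 15888 = 12P, so P = 1324 and Q = 1766.
The shock moves the curves to Qd = 9710 - 6P and Qs = 6P - 7847.
Equate the new curves: 9710 - 6P = 6P - 7847, giving 17557 = 12P, P = 17557/12 ≈ 1463.0833, Q = 931.5.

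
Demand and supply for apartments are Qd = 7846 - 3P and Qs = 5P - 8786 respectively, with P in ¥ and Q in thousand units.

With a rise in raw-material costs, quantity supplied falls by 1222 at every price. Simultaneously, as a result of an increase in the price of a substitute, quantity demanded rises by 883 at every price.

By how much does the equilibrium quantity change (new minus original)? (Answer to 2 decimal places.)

Before the shock: 7846 - 3P = 5P - 8786 ⇒ 16632 = 8P ⇒ P = 2079, Q = 1609.
The new curves are Qd = 8729 - 3P (demand) and Qs = 5P - 10008 (supply).
Equate the new curves: 8729 - 3P = 5P - 10008, giving 18737 = 8P, P = 2342.125, Q = 1702.625.
ΔQ = 1702.625 − 1609 = +93.63.

+93.63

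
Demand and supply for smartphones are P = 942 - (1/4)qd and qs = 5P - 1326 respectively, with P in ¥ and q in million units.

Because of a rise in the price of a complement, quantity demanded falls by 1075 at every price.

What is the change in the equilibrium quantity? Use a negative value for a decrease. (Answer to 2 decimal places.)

Solve the original market: 3768 - 4P = 5P - 1326, hence P = 566 and q = 1504.
After the shift, demand is qd = 2693 - 4P and supply is qs = 5P - 1326.
Setting them equal: 2693 - 4P = 5P - 1326 → 4019 = 9P, so P = 4019/9 ≈ 446.5556 and q = 8161/9 ≈ 906.7778.
Δq = 906.7778 − 1504 = -597.22.

-597.22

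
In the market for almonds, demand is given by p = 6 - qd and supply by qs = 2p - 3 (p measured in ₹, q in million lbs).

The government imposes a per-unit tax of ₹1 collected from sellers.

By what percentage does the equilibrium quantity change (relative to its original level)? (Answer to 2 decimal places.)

-22.22

Initially, 6 - p = 2p - 3, so 9 = 3p and p = 3, q = 3.
Since sellers keep the price net of the tax, the effective supply curve becomes qs = 2p - 5.
Equate the new curves: 6 - p = 2p - 5, giving 11 = 3p, p = 11/3 ≈ 3.6667, q = 7/3 ≈ 2.3333.
%Δq = (2.3333 − 3) / 3 × 100 = -22.22%.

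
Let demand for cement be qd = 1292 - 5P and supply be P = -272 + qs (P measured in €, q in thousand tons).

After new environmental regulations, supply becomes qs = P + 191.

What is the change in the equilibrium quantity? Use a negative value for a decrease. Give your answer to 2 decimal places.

-67.50

Solve the original market: 1292 - 5P = P + 272, hence P = 170 and q = 442.
The shock moves the curves to qd = 1292 - 5P and qs = P + 191.
New equilibrium: 1292 - 5P = P + 191 ⇒ 1101 = 6P ⇒ P = 183.5, q = 374.5.
Δq = 374.5 − 442 = -67.50.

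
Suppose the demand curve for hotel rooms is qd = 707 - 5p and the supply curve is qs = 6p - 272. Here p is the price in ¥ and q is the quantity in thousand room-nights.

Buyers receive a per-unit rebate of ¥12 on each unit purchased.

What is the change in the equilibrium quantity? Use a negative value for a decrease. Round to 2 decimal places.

Before the shock: 707 - 5p = 6p - 272 ⇒ 979 = 11p ⇒ p = 89, q = 262.
Since buyers' out-of-pocket price is the market price minus the rebate, the effective demand curve becomes qd = 767 - 5p.
Equate the new curves: 767 - 5p = 6p - 272, giving 1039 = 11p, p = 1039/11 ≈ 94.4545, q = 3242/11 ≈ 294.7273.
Δq = 294.7273 − 262 = +32.73.

+32.73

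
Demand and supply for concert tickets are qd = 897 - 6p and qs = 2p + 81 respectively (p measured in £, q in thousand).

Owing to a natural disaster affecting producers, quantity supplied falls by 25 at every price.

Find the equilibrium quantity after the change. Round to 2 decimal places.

Before the shock: 897 - 6p = 2p + 81 ⇒ 816 = 8p ⇒ p = 102, q = 285.
The shock moves the curves to qd = 897 - 6p and qs = 2p + 56.
Equate the new curves: 897 - 6p = 2p + 56, giving 841 = 8p, p = 105.125, q = 266.25.

266.25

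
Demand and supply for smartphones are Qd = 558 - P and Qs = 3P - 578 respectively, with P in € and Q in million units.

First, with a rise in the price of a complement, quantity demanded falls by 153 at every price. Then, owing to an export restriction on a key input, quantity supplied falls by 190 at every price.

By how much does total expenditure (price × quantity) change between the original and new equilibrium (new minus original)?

-45045.3125

Before the shock: 558 - P = 3P - 578 ⇒ 1136 = 4P ⇒ P = 284, Q = 274.
With the change applied: demand Qd = 405 - P, supply Qs = 3P - 768.
Equate the new curves: 405 - P = 3P - 768, giving 1173 = 4P, P = 293.25, Q = 111.75.
Expenditure moves from 284×274 = 77816 to 293.25×111.75 = 32770.6875; change = -45045.3125.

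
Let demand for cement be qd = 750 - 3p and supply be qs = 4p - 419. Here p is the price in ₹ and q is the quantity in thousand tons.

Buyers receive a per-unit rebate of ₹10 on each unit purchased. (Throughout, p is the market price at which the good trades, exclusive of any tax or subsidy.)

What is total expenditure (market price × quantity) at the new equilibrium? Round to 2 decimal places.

Original equilibrium: 750 - 3p = 4p - 419 gives 1169 = 7p, so p = 167 and q = 249.
Since buyers' out-of-pocket price is the market price minus the rebate, the effective demand curve becomes qd = 780 - 3p.
New equilibrium: 780 - 3p = 4p - 419 ⇒ 1199 = 7p ⇒ p = 1199/7 ≈ 171.2857, q = 1863/7 ≈ 266.1429.
New expenditure = 171.2857 × 266.1429 = 45586.47.

45586.47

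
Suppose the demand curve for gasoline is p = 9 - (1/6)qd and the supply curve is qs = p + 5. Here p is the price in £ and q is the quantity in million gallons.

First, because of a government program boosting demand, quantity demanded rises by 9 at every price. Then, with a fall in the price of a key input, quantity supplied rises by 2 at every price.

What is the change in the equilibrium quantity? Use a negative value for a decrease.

Solve the original market: 54 - 6p = p + 5, hence p = 7 and q = 12.
The shock moves the curves to qd = 63 - 6p and qs = p + 7.
Clearing the new market: 63 - 6p = p + 7, so p = 8 and q = 15.
Δq = 15 − 12 = +3.

+3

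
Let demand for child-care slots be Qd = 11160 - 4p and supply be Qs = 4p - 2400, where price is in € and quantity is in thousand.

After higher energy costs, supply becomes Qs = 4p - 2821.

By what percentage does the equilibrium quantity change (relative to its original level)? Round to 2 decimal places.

Before the shock: 11160 - 4p = 4p - 2400 ⇒ 13560 = 8p ⇒ p = 1695, Q = 4380.
The shock moves the curves to Qd = 11160 - 4p and Qs = 4p - 2821.
New equilibrium: 11160 - 4p = 4p - 2821 ⇒ 13981 = 8p ⇒ p = 1747.625, Q = 4169.5.
%ΔQ = (4169.5 − 4380) / 4380 × 100 = -4.81%.

-4.81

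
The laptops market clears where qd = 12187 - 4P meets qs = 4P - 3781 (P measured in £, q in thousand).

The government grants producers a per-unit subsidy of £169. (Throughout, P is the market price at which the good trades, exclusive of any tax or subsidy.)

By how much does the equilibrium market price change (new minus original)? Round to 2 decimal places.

-84.50

Solve the original market: 12187 - 4P = 4P - 3781, hence P = 1996 and q = 4203.
Since sellers receive the price plus the subsidy, the effective supply curve becomes qs = 4P - 3105.
Setting them equal: 12187 - 4P = 4P - 3105 → 15292 = 8P, so P = 1911.5 and q = 4541.
ΔP = 1911.5 − 1996 = -84.50.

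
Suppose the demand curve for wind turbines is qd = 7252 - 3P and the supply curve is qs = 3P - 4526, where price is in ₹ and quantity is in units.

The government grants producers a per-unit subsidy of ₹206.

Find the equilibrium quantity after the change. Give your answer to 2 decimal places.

Original equilibrium: 7252 - 3P = 3P - 4526 gives 11778 = 6P, so P = 1963 and q = 1363.
Since sellers receive the price plus the subsidy, the effective supply curve becomes qs = 3P - 3908.
New equilibrium: 7252 - 3P = 3P - 3908 ⇒ 11160 = 6P ⇒ P = 1860, q = 1672.

1672.00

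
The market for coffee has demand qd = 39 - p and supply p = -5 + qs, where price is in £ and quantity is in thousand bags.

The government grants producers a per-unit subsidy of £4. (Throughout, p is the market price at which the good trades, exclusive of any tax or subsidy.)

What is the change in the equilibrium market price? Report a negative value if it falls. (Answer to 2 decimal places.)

-2.00

Solve the original market: 39 - p = p + 5, hence p = 17 and q = 22.
Since sellers receive the price plus the subsidy, the effective supply curve becomes qs = p + 9.
Setting them equal: 39 - p = p + 9 → 30 = 2p, so p = 15 and q = 24.
Δp = 15 − 17 = -2.00.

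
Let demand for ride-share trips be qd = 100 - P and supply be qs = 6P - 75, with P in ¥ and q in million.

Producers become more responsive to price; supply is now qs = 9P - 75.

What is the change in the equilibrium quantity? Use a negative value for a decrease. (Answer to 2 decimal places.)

+7.50

Original equilibrium: 100 - P = 6P - 75 gives 175 = 7P, so P = 25 and q = 75.
After the shift, demand is qd = 100 - P and supply is qs = 9P - 75.
Setting them equal: 100 - P = 9P - 75 → 175 = 10P, so P = 17.5 and q = 82.5.
Δq = 82.5 − 75 = +7.50.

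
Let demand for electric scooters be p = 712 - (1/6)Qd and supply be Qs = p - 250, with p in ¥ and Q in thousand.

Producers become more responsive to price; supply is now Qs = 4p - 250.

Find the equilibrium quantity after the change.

1558.8

Before the shock: 4272 - 6p = p - 250 ⇒ 4522 = 7p ⇒ p = 646, Q = 396.
The shock moves the curves to Qd = 4272 - 6p and Qs = 4p - 250.
Setting them equal: 4272 - 6p = 4p - 250 → 4522 = 10p, so p = 452.2 and Q = 1558.8.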